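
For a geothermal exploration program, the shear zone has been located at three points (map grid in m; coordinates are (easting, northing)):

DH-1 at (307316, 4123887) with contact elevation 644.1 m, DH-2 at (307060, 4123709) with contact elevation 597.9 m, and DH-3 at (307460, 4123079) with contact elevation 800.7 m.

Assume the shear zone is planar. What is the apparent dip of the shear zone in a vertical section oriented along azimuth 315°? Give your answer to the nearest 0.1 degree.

Let the plane be z = a·E + b·N + c.
DH-2−DH-1: −256a − 178b = −46.2;  DH-3−DH-1: 144a − 808b = 156.6.
Solving gives a = 0.28047, b = −0.14383.
Unit vector along 315° is (sin 315°, cos 315°) = (-0.7071, 0.7071).
Slope in that direction = a·(-0.7071) + b·(0.7071) = −0.30003.
Apparent dip = arctan|0.30003| = 16.7° (true dip is 17.5°, so apparent ≤ true as expected).

16.7°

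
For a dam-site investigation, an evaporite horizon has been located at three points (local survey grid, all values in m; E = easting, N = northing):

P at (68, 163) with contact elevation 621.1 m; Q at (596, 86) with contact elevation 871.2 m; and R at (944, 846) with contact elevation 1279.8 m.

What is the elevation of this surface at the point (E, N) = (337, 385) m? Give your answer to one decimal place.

Let the plane be z = a·E + b·N + c.
Q−P: 528a − 77b = 250.1;  R−P: 876a + 683b = 658.7.
Solving gives a = 0.51752, b = 0.30066.
Then c = 621.1 − a·68 − b·163 = 536.90.
At (337, 385): z = 174.4 + 115.8 + 536.90 = 827.1 m.

827.1 m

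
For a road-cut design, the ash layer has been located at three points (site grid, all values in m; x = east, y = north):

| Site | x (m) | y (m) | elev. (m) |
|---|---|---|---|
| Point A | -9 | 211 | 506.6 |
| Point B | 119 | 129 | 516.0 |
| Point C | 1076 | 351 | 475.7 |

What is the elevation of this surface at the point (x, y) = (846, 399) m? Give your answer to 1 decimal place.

472.0 m

Two edge vectors: Point A→Point B = (128, -82, 9.4), Point A→Point C = (1085, 140, -30.9).
Normal n = (Point A→Point B) × (Point A→Point C) = (1217.8, 14154.2, 106890).
So ∂z/∂x = −n_x/n_z = −0.011393 and ∂z/∂y = −n_y/n_z = −0.132418.
Intercept c from Point A: 506.6 − 0.10 + 27.94 = 534.44.
At (846, 399): z = −9.6 − 52.8 + 534.44 = 472.0 m.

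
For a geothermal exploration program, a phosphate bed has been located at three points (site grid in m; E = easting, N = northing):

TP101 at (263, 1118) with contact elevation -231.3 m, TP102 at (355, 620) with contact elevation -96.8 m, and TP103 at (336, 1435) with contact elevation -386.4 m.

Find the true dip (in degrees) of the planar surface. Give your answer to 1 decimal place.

Let the plane be z = a·E + b·N + c.
TP102−TP101: 92a − 498b = 134.5;  TP103−TP101: 73a + 317b = −155.1.
Solving gives a = −0.52815, b = −0.36765.
Gradient magnitude |∇z| = √(a² + b²) = √(0.27894 + 0.13517) = 0.64351.
True dip = arctan(0.64351) = 32.8°, dipping toward NE (azimuth ≈ 055°).

32.8°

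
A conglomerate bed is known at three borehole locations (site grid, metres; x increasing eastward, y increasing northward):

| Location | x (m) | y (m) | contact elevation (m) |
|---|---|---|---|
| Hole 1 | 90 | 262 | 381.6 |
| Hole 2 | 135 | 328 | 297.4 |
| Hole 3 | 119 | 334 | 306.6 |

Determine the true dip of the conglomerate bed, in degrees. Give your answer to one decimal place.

Let the plane be z = a·x + b·y + c.
Hole 2−Hole 1: 45a + 66b = −84.2;  Hole 3−Hole 1: 29a + 72b = −75.
Solving gives a = −0.83891, b = −0.70377.
Gradient magnitude |∇z| = √(a² + b²) = √(0.70378 + 0.49529) = 1.09502.
True dip = arctan(1.09502) = 47.6°, dipping toward NE (azimuth ≈ 050°).

47.6°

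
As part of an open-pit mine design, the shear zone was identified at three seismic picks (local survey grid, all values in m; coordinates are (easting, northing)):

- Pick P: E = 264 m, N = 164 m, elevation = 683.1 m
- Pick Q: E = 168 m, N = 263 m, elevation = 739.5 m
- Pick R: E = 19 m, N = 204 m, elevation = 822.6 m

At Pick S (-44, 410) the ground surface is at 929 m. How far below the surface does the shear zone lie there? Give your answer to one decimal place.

66.4 m

Let the plane be z = a·E + b·N + c.
Pick Q−Pick P: −96a + 99b = 56.4;  Pick R−Pick P: −245a + 40b = 139.5.
Solving gives a = −0.56598, b = 0.02087.
Then c = 683.1 − a·264 − b·164 = 829.10.
At (-44, 410): z_contact = 24.90 + 8.56 + 829.10 = 862.56 m.
Depth below ground = 929 − 862.56 = 66.4 m.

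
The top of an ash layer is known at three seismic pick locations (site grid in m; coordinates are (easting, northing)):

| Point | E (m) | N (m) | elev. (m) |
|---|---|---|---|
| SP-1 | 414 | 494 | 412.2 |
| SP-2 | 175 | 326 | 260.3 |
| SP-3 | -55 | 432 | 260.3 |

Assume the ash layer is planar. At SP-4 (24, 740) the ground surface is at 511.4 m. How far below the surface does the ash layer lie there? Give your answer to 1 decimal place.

Let the plane be z = a·E + b·N + c.
SP-2−SP-1: −239a − 168b = −151.9;  SP-3−SP-1: −469a − 62b = −151.9.
Solving gives a = 0.25169, b = 0.54611.
Then c = 412.2 − a·414 − b·494 = 38.22.
At (24, 740): z_contact = 6.04 + 404.12 + 38.22 = 448.39 m.
Depth below ground = 511.4 − 448.39 = 63.0 m.

63.0 m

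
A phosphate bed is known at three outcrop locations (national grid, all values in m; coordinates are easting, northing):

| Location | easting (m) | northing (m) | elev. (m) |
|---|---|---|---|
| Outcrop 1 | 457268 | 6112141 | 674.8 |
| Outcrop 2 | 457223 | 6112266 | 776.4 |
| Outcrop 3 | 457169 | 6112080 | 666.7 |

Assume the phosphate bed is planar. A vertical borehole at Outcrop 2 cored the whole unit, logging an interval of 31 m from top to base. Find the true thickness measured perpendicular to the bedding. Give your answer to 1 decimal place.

Let the plane be z = a·easting + b·northing + c.
Outcrop 2−Outcrop 1: −45a + 125b = 101.6;  Outcrop 3−Outcrop 1: −99a − 61b = −8.1.
Solving gives a = −0.34293, b = 0.68935.
|∇z| = √(a²+b²) = 0.76993, so dip δ = arctan(0.76993) = 37.59°.
True thickness = vertical thickness × cos δ = 31 × cos 37.59° = 24.6 m.

24.6 m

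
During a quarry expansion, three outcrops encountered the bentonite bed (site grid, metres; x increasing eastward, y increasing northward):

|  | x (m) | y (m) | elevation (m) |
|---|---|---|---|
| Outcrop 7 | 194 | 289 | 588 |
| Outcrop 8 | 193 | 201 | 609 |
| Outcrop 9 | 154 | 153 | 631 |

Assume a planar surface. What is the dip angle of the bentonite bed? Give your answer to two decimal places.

Two edge vectors: Outcrop 7→Outcrop 8 = (-1, -88, 21), Outcrop 7→Outcrop 9 = (-40, -136, 43).
Normal n = (Outcrop 7→Outcrop 8) × (Outcrop 7→Outcrop 9) = (-928, -797, -3384).
So ∂z/∂x = −n_x/n_z = −0.27423 and ∂z/∂y = −n_y/n_z = −0.23552.
Gradient magnitude |∇z| = √(a² + b²) = √(0.07520 + 0.05547) = 0.36149.
True dip = arctan(0.36149) = 19.87°, dipping toward NE (azimuth ≈ 049°).

19.87°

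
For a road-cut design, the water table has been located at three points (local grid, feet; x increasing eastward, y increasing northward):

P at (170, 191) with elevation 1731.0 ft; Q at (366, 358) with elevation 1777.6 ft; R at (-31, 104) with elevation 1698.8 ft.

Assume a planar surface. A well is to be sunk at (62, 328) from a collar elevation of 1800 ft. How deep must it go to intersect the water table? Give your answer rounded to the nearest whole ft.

Two edge vectors: P→Q = (196, 167, 46.6), P→R = (-201, -87, -32.2).
Normal n = (P→Q) × (P→R) = (-1323.2, -3055.4, 16515).
So ∂z/∂x = −n_x/n_z = 0.08012 and ∂z/∂y = −n_y/n_z = 0.18501.
Intercept c from P: 1731 − 13.62 − 35.34 = 1682.04.
At (62, 328): z_contact = 5.0 + 60.7 + 1682.04 = 1747.7 ft.
Depth below ground = 1800 − 1747.7 = 52 ft.

52 ft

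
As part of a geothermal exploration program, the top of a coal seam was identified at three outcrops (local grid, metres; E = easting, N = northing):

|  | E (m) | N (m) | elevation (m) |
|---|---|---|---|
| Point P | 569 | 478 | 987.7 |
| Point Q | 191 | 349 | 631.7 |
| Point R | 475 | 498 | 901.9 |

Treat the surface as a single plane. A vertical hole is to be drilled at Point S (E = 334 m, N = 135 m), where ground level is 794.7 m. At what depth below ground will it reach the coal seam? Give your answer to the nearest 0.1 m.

Let the plane be z = a·E + b·N + c.
Point Q−Point P: −378a − 129b = −356;  Point R−Point P: −94a + 20b = −85.8.
Solving gives a = 0.92392, b = 0.05240.
Then c = 987.7 − a·569 − b·478 = 436.94.
At (334, 135): z_contact = 308.59 + 7.07 + 436.94 = 752.61 m.
Depth below ground = 794.7 − 752.61 = 42.1 m.

42.1 m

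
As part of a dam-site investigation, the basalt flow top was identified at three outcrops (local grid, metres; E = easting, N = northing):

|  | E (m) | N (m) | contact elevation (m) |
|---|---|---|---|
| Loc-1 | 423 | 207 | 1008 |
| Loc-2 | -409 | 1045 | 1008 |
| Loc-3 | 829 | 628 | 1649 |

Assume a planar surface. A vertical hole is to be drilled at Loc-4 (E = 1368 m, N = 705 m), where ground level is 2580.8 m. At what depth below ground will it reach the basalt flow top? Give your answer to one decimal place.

Two edge vectors: Loc-1→Loc-2 = (-832, 838, 0), Loc-1→Loc-3 = (406, 421, 641).
Normal n = (Loc-1→Loc-2) × (Loc-1→Loc-3) = (537158, 533312, -690500).
So ∂z/∂E = −n_x/n_z = 0.777926 and ∂z/∂N = −n_y/n_z = 0.772356.
Intercept c from Loc-1: 1008 − 329.06 − 159.88 = 519.06.
At (1368, 705): z_contact = 1064.20 + 544.51 + 519.06 = 2127.77 m.
Depth below ground = 2580.8 − 2127.77 = 453.0 m.

453.0 m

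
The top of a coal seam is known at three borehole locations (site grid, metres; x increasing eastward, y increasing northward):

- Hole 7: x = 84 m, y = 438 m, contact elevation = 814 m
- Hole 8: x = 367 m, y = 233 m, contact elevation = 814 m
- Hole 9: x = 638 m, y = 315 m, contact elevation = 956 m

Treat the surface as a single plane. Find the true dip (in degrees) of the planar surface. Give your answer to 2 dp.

32.21°

Let the plane be z = a·x + b·y + c.
Hole 8−Hole 7: 283a − 205b = 0;  Hole 9−Hole 7: 554a − 123b = 142.
Solving gives a = 0.36960, b = 0.51023.
Gradient magnitude |∇z| = √(a² + b²) = √(0.13660 + 0.26033) = 0.63003.
True dip = arctan(0.63003) = 32.21°, dipping toward SW (azimuth ≈ 216°).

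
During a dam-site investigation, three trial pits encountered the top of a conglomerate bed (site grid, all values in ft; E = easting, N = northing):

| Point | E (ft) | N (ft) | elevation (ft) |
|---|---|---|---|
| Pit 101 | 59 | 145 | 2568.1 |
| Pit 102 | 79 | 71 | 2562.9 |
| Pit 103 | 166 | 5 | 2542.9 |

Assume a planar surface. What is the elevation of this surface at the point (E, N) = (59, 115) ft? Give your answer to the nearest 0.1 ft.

2567.8 ft

Let the plane be z = a·E + b·N + c.
Pit 102−Pit 101: 20a − 74b = −5.2;  Pit 103−Pit 101: 107a − 140b = −25.2.
Solving gives a = −0.22212, b = 0.01024.
Then c = 2568.1 − a·59 − b·145 = 2579.72.
At (59, 115): z = −13.1 + 1.2 + 2579.72 = 2567.8 ft.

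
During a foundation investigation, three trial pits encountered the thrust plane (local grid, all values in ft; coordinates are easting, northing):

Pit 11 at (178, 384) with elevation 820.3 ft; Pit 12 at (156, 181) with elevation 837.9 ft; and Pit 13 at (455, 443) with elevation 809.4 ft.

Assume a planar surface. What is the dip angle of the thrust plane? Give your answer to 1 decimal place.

5.0°

Let the plane be z = a·easting + b·northing + c.
Pit 12−Pit 11: −22a − 203b = 17.6;  Pit 13−Pit 11: 277a + 59b = −10.9.
Solving gives a = −0.02138, b = −0.08438.
Gradient magnitude |∇z| = √(a² + b²) = √(0.00046 + 0.00712) = 0.08705.
True dip = arctan(0.08705) = 5.0°, dipping toward NNE (azimuth ≈ 014°).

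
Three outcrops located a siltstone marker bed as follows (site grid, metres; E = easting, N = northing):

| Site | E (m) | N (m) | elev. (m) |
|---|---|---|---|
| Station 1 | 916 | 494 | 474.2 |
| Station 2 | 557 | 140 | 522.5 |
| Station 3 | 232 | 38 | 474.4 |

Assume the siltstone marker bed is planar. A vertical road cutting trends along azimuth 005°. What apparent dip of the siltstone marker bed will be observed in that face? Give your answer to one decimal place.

Two edge vectors: Station 1→Station 2 = (-359, -354, 48.3), Station 1→Station 3 = (-684, -456, 0.2).
Normal n = (Station 1→Station 2) × (Station 1→Station 3) = (21954, -32965.4, -78432).
So ∂z/∂E = −n_x/n_z = 0.27991 and ∂z/∂N = −n_y/n_z = −0.42031.
Unit vector along 005° is (sin 5°, cos 5°) = (0.0872, 0.9962).
Slope in that direction = a·(0.0872) + b·(0.9962) = −0.39431.
Apparent dip = arctan|0.39431| = 21.5° (true dip is 26.8°, so apparent ≤ true as expected).

21.5°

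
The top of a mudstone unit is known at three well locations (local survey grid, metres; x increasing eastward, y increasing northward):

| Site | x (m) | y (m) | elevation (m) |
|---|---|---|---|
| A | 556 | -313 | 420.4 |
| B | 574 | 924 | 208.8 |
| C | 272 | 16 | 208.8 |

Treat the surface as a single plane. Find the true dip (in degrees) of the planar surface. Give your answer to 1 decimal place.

Two edge vectors: A→B = (18, 1237, -211.6), A→C = (-284, 329, -211.6).
Normal n = (A→B) × (A→C) = (-192132.8, 63903.2, 357230).
So ∂z/∂x = −n_x/n_z = 0.53784 and ∂z/∂y = −n_y/n_z = −0.17889.
Gradient magnitude |∇z| = √(a² + b²) = √(0.28927 + 0.03200) = 0.56681.
True dip = arctan(0.56681) = 29.5°, dipping toward WNW (azimuth ≈ 288°).

29.5°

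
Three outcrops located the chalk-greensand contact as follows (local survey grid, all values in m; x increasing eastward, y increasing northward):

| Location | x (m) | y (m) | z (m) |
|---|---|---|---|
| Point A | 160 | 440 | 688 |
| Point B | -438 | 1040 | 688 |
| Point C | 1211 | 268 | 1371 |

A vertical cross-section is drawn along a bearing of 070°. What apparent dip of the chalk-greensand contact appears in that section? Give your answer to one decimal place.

Let the plane be z = a·x + b·y + c.
Point B−Point A: −598a + 600b = 0;  Point C−Point A: 1051a − 172b = 683.
Solving gives a = 0.77651, b = 0.77392.
Unit vector along 070° is (sin 70°, cos 70°) = (0.9397, 0.3420).
Slope in that direction = a·(0.9397) + b·(0.3420) = 0.99438.
Apparent dip = arctan|0.99438| = 44.8° (true dip is 47.6°, so apparent ≤ true as expected).

44.8°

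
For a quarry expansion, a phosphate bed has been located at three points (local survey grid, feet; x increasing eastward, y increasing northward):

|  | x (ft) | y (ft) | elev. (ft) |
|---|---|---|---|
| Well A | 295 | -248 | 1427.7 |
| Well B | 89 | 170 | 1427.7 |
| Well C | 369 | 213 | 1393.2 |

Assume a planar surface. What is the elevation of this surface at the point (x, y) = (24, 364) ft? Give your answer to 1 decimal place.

1424.2 ft

Two edge vectors: Well A→Well B = (-206, 418, 0), Well A→Well C = (74, 461, -34.5).
Normal n = (Well A→Well B) × (Well A→Well C) = (-14421, -7107, -125898).
So ∂z/∂x = −n_x/n_z = −0.11455 and ∂z/∂y = −n_y/n_z = −0.05645.
Intercept c from Well A: 1427.7 + 33.79 − 14.00 = 1447.49.
At (24, 364): z = −2.7 − 20.5 + 1447.49 = 1424.2 ft.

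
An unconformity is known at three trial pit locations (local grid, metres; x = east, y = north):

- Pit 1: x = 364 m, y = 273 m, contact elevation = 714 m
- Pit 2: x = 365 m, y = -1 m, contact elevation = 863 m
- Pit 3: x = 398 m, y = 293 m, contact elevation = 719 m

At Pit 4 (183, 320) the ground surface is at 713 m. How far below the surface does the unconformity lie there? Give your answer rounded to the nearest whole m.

Let the plane be z = a·x + b·y + c.
Pit 2−Pit 1: 1a − 274b = 149;  Pit 3−Pit 1: 34a + 20b = 5.
Solving gives a = 0.46594, b = −0.54210.
Then c = 714 − a·364 − b·273 = 692.39.
At (183, 320): z_contact = 85.3 − 173.5 + 692.39 = 604.2 m.
Depth below ground = 713 − 604.2 = 109 m.

109 m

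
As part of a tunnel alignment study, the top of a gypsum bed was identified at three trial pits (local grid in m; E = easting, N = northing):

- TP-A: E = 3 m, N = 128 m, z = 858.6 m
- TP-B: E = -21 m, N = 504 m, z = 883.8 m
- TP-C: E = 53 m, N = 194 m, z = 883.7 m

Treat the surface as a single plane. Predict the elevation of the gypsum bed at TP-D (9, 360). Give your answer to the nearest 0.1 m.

882.1 m

Two edge vectors: TP-A→TP-B = (-24, 376, 25.2), TP-A→TP-C = (50, 66, 25.1).
Normal n = (TP-A→TP-B) × (TP-A→TP-C) = (7774.4, 1862.4, -20384).
So ∂z/∂E = −n_x/n_z = 0.38140 and ∂z/∂N = −n_y/n_z = 0.09137.
Intercept c from TP-A: 858.6 − 1.14 − 11.69 = 845.76.
At (9, 360): z = 3.4 + 32.9 + 845.76 = 882.1 m.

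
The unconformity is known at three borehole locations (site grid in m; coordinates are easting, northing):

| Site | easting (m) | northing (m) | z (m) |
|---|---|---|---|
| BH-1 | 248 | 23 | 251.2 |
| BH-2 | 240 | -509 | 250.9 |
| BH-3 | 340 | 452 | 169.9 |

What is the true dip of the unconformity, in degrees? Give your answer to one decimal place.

43.6°

Two edge vectors: BH-1→BH-2 = (-8, -532, -0.3), BH-1→BH-3 = (92, 429, -81.3).
Normal n = (BH-1→BH-2) × (BH-1→BH-3) = (43380.3, -678, 45512).
So ∂z/∂easting = −n_x/n_z = −0.95316 and ∂z/∂northing = −n_y/n_z = 0.01490.
Gradient magnitude |∇z| = √(a² + b²) = √(0.90852 + 0.00022) = 0.95328.
True dip = arctan(0.95328) = 43.6°, dipping toward E (azimuth ≈ 091°).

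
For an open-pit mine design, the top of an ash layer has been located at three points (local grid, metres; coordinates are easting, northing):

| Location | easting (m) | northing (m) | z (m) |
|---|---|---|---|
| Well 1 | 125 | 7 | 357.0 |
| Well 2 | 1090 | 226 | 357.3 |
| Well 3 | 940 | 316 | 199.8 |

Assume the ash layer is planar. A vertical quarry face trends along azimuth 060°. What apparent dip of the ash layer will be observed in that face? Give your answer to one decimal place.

21.1°

Two edge vectors: Well 1→Well 2 = (965, 219, 0.3), Well 1→Well 3 = (815, 309, -157.2).
Normal n = (Well 1→Well 2) × (Well 1→Well 3) = (-34519.5, 151942.5, 119700).
So ∂z/∂easting = −n_x/n_z = 0.28838 and ∂z/∂northing = −n_y/n_z = −1.26936.
Unit vector along 060° is (sin 60°, cos 60°) = (0.8660, 0.5000).
Slope in that direction = a·(0.8660) + b·(0.5000) = −0.38493.
Apparent dip = arctan|0.38493| = 21.1° (true dip is 52.5°, so apparent ≤ true as expected).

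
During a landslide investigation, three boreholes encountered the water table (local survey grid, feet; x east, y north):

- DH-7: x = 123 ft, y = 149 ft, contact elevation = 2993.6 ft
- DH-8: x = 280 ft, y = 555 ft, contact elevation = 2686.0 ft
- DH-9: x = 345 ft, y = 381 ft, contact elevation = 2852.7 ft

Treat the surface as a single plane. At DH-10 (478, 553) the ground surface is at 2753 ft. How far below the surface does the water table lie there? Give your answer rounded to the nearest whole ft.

Let the plane be z = a·x + b·y + c.
DH-8−DH-7: 157a + 406b = −307.6;  DH-9−DH-7: 222a + 232b = −140.9.
Solving gives a = 0.26361, b = −0.85957.
Then c = 2993.6 − a·123 − b·149 = 3089.25.
At (478, 553): z_contact = 126.0 − 475.3 + 3089.25 = 2739.9 ft.
Depth below ground = 2753 − 2739.9 = 13 ft.

13 ft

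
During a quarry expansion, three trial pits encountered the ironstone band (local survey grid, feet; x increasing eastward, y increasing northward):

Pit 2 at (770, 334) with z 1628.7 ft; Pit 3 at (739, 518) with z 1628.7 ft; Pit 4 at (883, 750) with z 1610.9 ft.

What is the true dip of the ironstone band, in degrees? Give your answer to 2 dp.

Let the plane be z = a·x + b·y + c.
Pit 3−Pit 2: −31a + 184b = 0;  Pit 4−Pit 2: 113a + 416b = −17.8.
Solving gives a = −0.09722, b = −0.01638.
Gradient magnitude |∇z| = √(a² + b²) = √(0.00945 + 0.00027) = 0.09859.
True dip = arctan(0.09859) = 5.63°, dipping toward E (azimuth ≈ 080°).

5.63°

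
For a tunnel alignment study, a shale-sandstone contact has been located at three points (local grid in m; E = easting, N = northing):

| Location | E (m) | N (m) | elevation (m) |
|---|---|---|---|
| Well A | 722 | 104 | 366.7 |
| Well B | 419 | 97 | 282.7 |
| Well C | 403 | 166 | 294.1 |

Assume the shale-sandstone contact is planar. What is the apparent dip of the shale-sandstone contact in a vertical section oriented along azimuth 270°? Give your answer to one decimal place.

15.2°

Let the plane be z = a·E + b·N + c.
Well B−Well A: −303a − 7b = −84;  Well C−Well A: −319a + 62b = −72.6.
Solving gives a = 0.27195, b = 0.22828.
Unit vector along 270° is (sin 270°, cos 270°) = (-1.0000, -0.0000).
Slope in that direction = a·(-1.0000) + b·(-0.0000) = −0.27195.
Apparent dip = arctan|0.27195| = 15.2° (true dip is 19.5°, so apparent ≤ true as expected).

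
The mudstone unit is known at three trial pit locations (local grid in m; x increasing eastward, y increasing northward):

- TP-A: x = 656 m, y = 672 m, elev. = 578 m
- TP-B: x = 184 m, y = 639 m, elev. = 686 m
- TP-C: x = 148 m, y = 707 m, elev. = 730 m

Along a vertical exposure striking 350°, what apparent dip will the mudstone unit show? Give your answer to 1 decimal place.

28.6°

Two edge vectors: TP-A→TP-B = (-472, -33, 108), TP-A→TP-C = (-508, 35, 152).
Normal n = (TP-A→TP-B) × (TP-A→TP-C) = (-8796, 16880, -33284).
So ∂z/∂x = −n_x/n_z = −0.26427 and ∂z/∂y = −n_y/n_z = 0.50715.
Unit vector along 350° is (sin 350°, cos 350°) = (-0.1736, 0.9848).
Slope in that direction = a·(-0.1736) + b·(0.9848) = 0.54534.
Apparent dip = arctan|0.54534| = 28.6° (true dip is 29.8°, so apparent ≤ true as expected).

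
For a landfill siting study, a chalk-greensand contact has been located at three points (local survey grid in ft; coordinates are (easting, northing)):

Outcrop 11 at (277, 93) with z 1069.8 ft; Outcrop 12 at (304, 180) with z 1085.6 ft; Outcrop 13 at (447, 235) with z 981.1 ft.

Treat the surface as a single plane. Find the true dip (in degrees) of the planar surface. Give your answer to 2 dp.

Let the plane be z = a·E + b·N + c.
Outcrop 12−Outcrop 11: 27a + 87b = 15.8;  Outcrop 13−Outcrop 11: 170a + 142b = −88.7.
Solving gives a = −0.90914, b = 0.46376.
Gradient magnitude |∇z| = √(a² + b²) = √(0.82653 + 0.21507) = 1.02059.
True dip = arctan(1.02059) = 45.58°, dipping toward ESE (azimuth ≈ 117°).

45.58°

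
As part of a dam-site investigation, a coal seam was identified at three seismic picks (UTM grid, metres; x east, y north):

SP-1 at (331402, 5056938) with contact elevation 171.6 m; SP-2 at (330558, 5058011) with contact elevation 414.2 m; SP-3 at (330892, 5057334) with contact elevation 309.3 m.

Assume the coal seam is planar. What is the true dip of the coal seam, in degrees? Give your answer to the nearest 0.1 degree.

13.8°

Let the plane be z = a·x + b·y + c.
SP-2−SP-1: −844a + 1073b = 242.6;  SP-3−SP-1: −510a + 396b = 137.7.
Solving gives a = −0.24263, b = 0.03524.
Gradient magnitude |∇z| = √(a² + b²) = √(0.05887 + 0.00124) = 0.24518.
True dip = arctan(0.24518) = 13.8°, dipping toward E (azimuth ≈ 098°).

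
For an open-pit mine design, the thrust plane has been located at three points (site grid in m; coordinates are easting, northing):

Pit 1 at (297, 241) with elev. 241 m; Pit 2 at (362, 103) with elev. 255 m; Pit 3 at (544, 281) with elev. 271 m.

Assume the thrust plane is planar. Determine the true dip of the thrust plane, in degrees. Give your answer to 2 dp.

7.66°

Two edge vectors: Pit 1→Pit 2 = (65, -138, 14), Pit 1→Pit 3 = (247, 40, 30).
Normal n = (Pit 1→Pit 2) × (Pit 1→Pit 3) = (-4700, 1508, 36686).
So ∂z/∂easting = −n_x/n_z = 0.12811 and ∂z/∂northing = −n_y/n_z = −0.04111.
Gradient magnitude |∇z| = √(a² + b²) = √(0.01641 + 0.00169) = 0.13455.
True dip = arctan(0.13455) = 7.66°, dipping toward WNW (azimuth ≈ 288°).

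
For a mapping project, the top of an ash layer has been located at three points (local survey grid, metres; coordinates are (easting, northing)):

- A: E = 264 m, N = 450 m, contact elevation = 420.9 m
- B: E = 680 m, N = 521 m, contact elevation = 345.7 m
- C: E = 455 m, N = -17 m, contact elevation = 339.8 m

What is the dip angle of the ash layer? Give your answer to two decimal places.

12.28°

Let the plane be z = a·E + b·N + c.
B−A: 416a + 71b = −75.2;  C−A: 191a − 467b = −81.1.
Solving gives a = −0.19668, b = 0.09322.
Gradient magnitude |∇z| = √(a² + b²) = √(0.03868 + 0.00869) = 0.21765.
True dip = arctan(0.21765) = 12.28°, dipping toward ESE (azimuth ≈ 115°).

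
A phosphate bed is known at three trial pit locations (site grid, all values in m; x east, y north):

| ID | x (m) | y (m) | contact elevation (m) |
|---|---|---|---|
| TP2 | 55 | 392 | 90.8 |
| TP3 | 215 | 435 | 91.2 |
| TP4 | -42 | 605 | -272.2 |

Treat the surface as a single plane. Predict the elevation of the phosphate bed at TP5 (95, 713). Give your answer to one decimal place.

Let the plane be z = a·x + b·y + c.
TP3−TP2: 160a + 43b = 0.4;  TP4−TP2: −97a + 213b = −363.
Solving gives a = 0.41030, b = −1.51738.
Then c = 90.8 − a·55 − b·392 = 663.05.
At (95, 713): z = 39.0 − 1081.9 + 663.05 = -379.9 m.

-379.9 m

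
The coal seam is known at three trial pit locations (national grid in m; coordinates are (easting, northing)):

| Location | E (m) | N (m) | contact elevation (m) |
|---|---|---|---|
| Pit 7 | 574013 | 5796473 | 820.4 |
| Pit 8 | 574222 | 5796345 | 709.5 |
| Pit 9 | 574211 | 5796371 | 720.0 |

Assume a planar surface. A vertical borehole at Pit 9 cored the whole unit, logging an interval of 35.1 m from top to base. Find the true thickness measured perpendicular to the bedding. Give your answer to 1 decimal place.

32.0 m

Two edge vectors: Pit 7→Pit 8 = (209, -128, -110.9), Pit 7→Pit 9 = (198, -102, -100.4).
Normal n = (Pit 7→Pit 8) × (Pit 7→Pit 9) = (1539.4, -974.6, 4026).
So ∂z/∂E = −n_x/n_z = −0.38236 and ∂z/∂N = −n_y/n_z = 0.24208.
|∇z| = √(a²+b²) = 0.45255, so dip δ = arctan(0.45255) = 24.35°.
True thickness = vertical thickness × cos δ = 35.1 × cos 24.35° = 32.0 m.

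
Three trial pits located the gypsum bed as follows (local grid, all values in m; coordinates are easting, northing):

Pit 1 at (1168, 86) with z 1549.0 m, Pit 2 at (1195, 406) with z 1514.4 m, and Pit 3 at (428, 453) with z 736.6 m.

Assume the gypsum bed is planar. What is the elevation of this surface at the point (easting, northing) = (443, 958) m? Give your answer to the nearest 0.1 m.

654.3 m

Let the plane be z = a·easting + b·northing + c.
Pit 2−Pit 1: 27a + 320b = −34.6;  Pit 3−Pit 1: −740a + 367b = −812.4.
Solving gives a = 1.002273, b = −0.192692.
Then c = 1549 − a·1168 − b·86 = 394.92.
At (443, 958): z = 444.0 − 184.6 + 394.92 = 654.3 m.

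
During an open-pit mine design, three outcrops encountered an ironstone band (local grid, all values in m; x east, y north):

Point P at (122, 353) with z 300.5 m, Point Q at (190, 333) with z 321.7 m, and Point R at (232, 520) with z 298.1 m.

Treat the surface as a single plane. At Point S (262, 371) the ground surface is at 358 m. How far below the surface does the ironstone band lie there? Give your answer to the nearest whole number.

25 m

Let the plane be z = a·x + b·y + c.
Point Q−Point P: 68a − 20b = 21.2;  Point R−Point P: 110a + 167b = −2.4.
Solving gives a = 0.25763, b = −0.18407.
Then c = 300.5 − a·122 − b·353 = 334.04.
At (262, 371): z_contact = 67.5 − 68.3 + 334.04 = 333.3 m.
Depth below ground = 358 − 333.3 = 25 m.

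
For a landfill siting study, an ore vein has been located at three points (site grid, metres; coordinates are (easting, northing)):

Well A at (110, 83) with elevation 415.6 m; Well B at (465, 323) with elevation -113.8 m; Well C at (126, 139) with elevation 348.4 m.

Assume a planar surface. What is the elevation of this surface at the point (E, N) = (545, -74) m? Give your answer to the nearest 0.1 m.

Let the plane be z = a·E + b·N + c.
Well B−Well A: 355a + 240b = −529.4;  Well C−Well A: 16a + 56b = −67.2.
Solving gives a = −0.84279, b = −0.95920.
Then c = 415.6 − a·110 − b·83 = 587.92.
At (545, -74): z = −459.3 + 71.0 + 587.92 = 199.6 m.

199.6 m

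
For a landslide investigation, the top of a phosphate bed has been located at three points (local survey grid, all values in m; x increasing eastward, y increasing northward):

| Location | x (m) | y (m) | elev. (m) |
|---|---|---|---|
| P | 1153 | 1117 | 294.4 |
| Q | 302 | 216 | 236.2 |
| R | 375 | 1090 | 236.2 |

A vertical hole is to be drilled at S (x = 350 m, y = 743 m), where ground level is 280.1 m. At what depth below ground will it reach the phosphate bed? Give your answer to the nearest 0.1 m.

43.6 m

Let the plane be z = a·x + b·y + c.
Q−P: −851a − 901b = −58.2;  R−P: −778a − 27b = −58.2.
Solving gives a = 0.075025, b = −0.006266.
Then c = 294.4 − a·1153 − b·1117 = 214.90.
At (350, 743): z_contact = 26.26 − 4.66 + 214.90 = 236.50 m.
Depth below ground = 280.1 − 236.50 = 43.6 m.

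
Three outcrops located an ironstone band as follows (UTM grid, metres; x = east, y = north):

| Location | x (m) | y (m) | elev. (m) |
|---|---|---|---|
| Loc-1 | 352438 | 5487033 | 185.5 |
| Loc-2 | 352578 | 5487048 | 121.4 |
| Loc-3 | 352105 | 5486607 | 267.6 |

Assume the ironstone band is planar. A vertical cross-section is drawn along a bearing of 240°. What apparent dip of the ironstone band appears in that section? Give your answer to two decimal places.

Two edge vectors: Loc-1→Loc-2 = (140, 15, -64.1), Loc-1→Loc-3 = (-333, -426, 82.1).
Normal n = (Loc-1→Loc-2) × (Loc-1→Loc-3) = (-26075.1, 9851.3, -54645).
So ∂z/∂x = −n_x/n_z = −0.47717 and ∂z/∂y = −n_y/n_z = 0.18028.
Unit vector along 240° is (sin 240°, cos 240°) = (-0.8660, -0.5000).
Slope in that direction = a·(-0.8660) + b·(-0.5000) = 0.32310.
Apparent dip = arctan|0.32310| = 17.91° (true dip is 27.0°, so apparent ≤ true as expected).

17.91°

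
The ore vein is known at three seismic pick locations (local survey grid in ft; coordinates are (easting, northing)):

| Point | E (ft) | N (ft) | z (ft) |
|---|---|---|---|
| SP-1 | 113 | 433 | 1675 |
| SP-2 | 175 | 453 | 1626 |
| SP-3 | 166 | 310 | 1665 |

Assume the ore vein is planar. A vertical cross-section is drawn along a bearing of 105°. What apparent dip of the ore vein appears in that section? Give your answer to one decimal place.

Let the plane be z = a·E + b·N + c.
SP-2−SP-1: 62a + 20b = −49;  SP-3−SP-1: 53a − 123b = −10.
Solving gives a = −0.71690, b = −0.22761.
Unit vector along 105° is (sin 105°, cos 105°) = (0.9659, -0.2588).
Slope in that direction = a·(0.9659) + b·(-0.2588) = −0.63356.
Apparent dip = arctan|0.63356| = 32.4° (true dip is 36.9°, so apparent ≤ true as expected).

32.4°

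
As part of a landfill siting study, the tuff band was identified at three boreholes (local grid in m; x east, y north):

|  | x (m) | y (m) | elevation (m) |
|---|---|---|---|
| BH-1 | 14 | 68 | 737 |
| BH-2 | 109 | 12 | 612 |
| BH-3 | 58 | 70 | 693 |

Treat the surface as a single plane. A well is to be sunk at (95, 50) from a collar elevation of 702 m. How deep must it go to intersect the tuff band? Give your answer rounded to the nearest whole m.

Let the plane be z = a·x + b·y + c.
BH-2−BH-1: 95a − 56b = −125;  BH-3−BH-1: 44a + 2b = −44.
Solving gives a = −1.02261, b = 0.49736.
Then c = 737 − a·14 − b·68 = 717.50.
At (95, 50): z_contact = −97.1 + 24.9 + 717.50 = 645.2 m.
Depth below ground = 702 − 645.2 = 57 m.

57 m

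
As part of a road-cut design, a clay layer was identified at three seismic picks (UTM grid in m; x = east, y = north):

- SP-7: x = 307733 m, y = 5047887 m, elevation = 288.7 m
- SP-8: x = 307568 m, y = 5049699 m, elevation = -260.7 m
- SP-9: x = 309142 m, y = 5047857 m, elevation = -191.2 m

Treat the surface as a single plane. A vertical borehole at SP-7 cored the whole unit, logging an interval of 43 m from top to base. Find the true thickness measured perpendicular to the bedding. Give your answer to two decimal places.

38.72 m

Let the plane be z = a·x + b·y + c.
SP-8−SP-7: −165a + 1812b = −549.4;  SP-9−SP-7: 1409a − 30b = −479.9.
Solving gives a = −0.34773, b = −0.33486.
|∇z| = √(a²+b²) = 0.48275, so dip δ = arctan(0.48275) = 25.77°.
True thickness = vertical thickness × cos δ = 43 × cos 25.77° = 38.72 m.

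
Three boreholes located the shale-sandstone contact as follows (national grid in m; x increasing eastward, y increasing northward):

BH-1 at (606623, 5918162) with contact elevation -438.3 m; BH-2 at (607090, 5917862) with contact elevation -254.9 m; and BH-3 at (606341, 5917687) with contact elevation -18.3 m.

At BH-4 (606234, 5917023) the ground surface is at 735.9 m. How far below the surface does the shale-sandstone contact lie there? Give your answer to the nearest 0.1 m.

Two edge vectors: BH-1→BH-2 = (467, -300, 183.4), BH-1→BH-3 = (-282, -475, 420).
Normal n = (BH-1→BH-2) × (BH-1→BH-3) = (-38885, -247858.8, -306425).
So ∂z/∂x = −n_x/n_z = −0.126898915 and ∂z/∂y = −n_y/n_z = −0.808872644.
Intercept c from BH-1: -438.3 + 76979.80 + 4787039.35 = 4863580.85.
At (606234, 5917023): z_contact = −76930.44 − 4786118.04 + 4863580.85 = 532.37 m.
Depth below ground = 735.9 − 532.37 = 203.5 m.

203.5 m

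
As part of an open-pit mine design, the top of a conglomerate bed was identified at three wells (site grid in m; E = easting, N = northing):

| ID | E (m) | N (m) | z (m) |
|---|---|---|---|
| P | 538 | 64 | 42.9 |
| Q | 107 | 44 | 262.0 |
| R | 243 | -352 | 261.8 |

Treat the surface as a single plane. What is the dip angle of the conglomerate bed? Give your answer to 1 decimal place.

27.9°

Two edge vectors: P→Q = (-431, -20, 219.1), P→R = (-295, -416, 218.9).
Normal n = (P→Q) × (P→R) = (86767.6, 29711.4, 173396).
So ∂z/∂E = −n_x/n_z = −0.50040 and ∂z/∂N = −n_y/n_z = −0.17135.
Gradient magnitude |∇z| = √(a² + b²) = √(0.25040 + 0.02936) = 0.52893.
True dip = arctan(0.52893) = 27.9°, dipping toward ENE (azimuth ≈ 071°).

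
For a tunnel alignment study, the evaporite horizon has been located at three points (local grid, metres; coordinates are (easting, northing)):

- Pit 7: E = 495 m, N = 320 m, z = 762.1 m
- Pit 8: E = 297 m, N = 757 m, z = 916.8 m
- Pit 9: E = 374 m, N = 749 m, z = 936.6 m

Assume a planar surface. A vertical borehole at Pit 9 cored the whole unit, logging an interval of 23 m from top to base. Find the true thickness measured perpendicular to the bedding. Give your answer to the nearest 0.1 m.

Let the plane be z = a·E + b·N + c.
Pit 8−Pit 7: −198a + 437b = 154.7;  Pit 9−Pit 7: −121a + 429b = 174.5.
Solving gives a = 0.30844, b = 0.49376.
|∇z| = √(a²+b²) = 0.58218, so dip δ = arctan(0.58218) = 30.21°.
True thickness = vertical thickness × cos δ = 23 × cos 30.21° = 19.9 m.

19.9 m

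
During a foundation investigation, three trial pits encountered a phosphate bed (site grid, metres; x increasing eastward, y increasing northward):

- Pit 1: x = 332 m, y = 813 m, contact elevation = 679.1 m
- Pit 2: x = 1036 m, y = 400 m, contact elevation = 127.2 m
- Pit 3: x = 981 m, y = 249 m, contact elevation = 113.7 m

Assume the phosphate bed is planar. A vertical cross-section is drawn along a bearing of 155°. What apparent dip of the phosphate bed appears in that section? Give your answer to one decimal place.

Let the plane be z = a·x + b·y + c.
Pit 2−Pit 1: 704a − 413b = −551.9;  Pit 3−Pit 1: 649a − 564b = −565.4.
Solving gives a = −0.60271, b = 0.30894.
Unit vector along 155° is (sin 155°, cos 155°) = (0.4226, -0.9063).
Slope in that direction = a·(0.4226) + b·(-0.9063) = −0.53471.
Apparent dip = arctan|0.53471| = 28.1° (true dip is 34.1°, so apparent ≤ true as expected).

28.1°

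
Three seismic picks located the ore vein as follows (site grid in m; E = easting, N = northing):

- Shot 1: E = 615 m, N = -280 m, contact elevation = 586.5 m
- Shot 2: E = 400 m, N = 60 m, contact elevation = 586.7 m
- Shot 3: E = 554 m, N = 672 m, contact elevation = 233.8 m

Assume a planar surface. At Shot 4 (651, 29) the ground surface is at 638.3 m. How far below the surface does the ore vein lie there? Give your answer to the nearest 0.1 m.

Let the plane be z = a·E + b·N + c.
Shot 2−Shot 1: −215a + 340b = 0.2;  Shot 3−Shot 1: −61a + 952b = −352.7.
Solving gives a = −0.65298, b = −0.41232.
Then c = 586.5 − a·615 − b·-280 = 872.63.
At (651, 29): z_contact = −425.09 − 11.96 + 872.63 = 435.59 m.
Depth below ground = 638.3 − 435.59 = 202.7 m.

202.7 m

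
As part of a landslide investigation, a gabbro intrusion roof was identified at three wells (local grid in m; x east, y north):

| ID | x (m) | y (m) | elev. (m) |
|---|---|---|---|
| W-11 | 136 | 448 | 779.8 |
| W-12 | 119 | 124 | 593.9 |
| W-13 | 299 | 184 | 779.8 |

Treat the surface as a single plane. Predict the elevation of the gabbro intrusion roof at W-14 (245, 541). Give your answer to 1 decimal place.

Let the plane be z = a·x + b·y + c.
W-12−W-11: −17a − 324b = −185.9;  W-13−W-11: 163a − 264b = 0.
Solving gives a = 0.85650, b = 0.52883.
Then c = 779.8 − a·136 − b·448 = 426.40.
At (245, 541): z = 209.8 + 286.1 + 426.40 = 922.3 m.

922.3 m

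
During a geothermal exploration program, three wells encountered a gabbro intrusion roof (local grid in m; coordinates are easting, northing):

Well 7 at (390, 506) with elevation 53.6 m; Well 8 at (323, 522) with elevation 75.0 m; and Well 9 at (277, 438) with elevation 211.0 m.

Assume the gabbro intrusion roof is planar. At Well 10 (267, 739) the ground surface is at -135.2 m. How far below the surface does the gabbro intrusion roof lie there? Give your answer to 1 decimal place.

32.0 m

Two edge vectors: Well 7→Well 8 = (-67, 16, 21.4), Well 7→Well 9 = (-113, -68, 157.4).
Normal n = (Well 7→Well 8) × (Well 7→Well 9) = (3973.6, 8127.6, 6364).
So ∂z/∂easting = −n_x/n_z = −0.62439 and ∂z/∂northing = −n_y/n_z = −1.27712.
Intercept c from Well 7: 53.6 + 243.51 + 646.22 = 943.33.
At (267, 739): z_contact = −166.71 − 943.79 + 943.33 = -167.17 m.
Depth below ground = -135.2 − (-167.17) = 32.0 m.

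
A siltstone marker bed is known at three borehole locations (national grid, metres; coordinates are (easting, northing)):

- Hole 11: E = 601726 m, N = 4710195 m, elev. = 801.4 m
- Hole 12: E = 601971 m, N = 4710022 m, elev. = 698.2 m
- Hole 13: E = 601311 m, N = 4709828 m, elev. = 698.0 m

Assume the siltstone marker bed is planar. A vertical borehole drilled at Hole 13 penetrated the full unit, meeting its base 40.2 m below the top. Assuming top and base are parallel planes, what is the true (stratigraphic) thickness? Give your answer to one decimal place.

36.8 m

Let the plane be z = a·E + b·N + c.
Hole 12−Hole 11: 245a − 173b = −103.2;  Hole 13−Hole 11: −415a − 367b = −103.4.
Solving gives a = −0.12359, b = 0.42150.
|∇z| = √(a²+b²) = 0.43925, so dip δ = arctan(0.43925) = 23.71°.
True thickness = vertical thickness × cos δ = 40.2 × cos 23.71° = 36.8 m.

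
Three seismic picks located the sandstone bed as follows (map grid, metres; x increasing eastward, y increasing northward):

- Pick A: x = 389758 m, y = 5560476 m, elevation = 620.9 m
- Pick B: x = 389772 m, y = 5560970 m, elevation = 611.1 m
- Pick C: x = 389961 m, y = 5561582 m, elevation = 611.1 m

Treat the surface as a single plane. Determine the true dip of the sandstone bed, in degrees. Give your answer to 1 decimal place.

4.2°

Two edge vectors: Pick A→Pick B = (14, 494, -9.8), Pick A→Pick C = (203, 1106, -9.8).
Normal n = (Pick A→Pick B) × (Pick A→Pick C) = (5997.6, -1852.2, -84798).
So ∂z/∂x = −n_x/n_z = 0.07073 and ∂z/∂y = −n_y/n_z = −0.02184.
Gradient magnitude |∇z| = √(a² + b²) = √(0.00500 + 0.00048) = 0.07402.
True dip = arctan(0.07402) = 4.2°, dipping toward WNW (azimuth ≈ 287°).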